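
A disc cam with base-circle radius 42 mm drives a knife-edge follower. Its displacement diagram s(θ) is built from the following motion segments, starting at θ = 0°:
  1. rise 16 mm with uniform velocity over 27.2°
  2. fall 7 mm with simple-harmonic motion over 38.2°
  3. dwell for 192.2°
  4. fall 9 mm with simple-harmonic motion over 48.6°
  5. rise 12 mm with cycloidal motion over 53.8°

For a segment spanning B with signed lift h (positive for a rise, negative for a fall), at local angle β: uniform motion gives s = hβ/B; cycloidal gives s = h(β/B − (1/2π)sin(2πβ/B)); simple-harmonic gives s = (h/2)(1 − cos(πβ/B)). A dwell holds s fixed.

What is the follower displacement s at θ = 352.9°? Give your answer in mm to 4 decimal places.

seg 1 [0°–27.2°] uniform, h=16: full span → s += 16 → s = 16.0000
seg 2 [27.2°–65.4°] simple-harmonic, h=-7: full span → s += -7 → s = 9.0000
seg 3 [65.4°–257.6°] dwell: s stays 9.0000
seg 4 [257.6°–306.2°] simple-harmonic, h=-9: full span → s += -9 → s = 0.0000
seg 5 [306.2°–360°] cycloidal, h=12: θ=352.9° here. β=46.7, B=53.8. 12·(0.8680 − sin(2π·0.8680)/(2π)) = 11.8247 → s = 11.8247

11.8247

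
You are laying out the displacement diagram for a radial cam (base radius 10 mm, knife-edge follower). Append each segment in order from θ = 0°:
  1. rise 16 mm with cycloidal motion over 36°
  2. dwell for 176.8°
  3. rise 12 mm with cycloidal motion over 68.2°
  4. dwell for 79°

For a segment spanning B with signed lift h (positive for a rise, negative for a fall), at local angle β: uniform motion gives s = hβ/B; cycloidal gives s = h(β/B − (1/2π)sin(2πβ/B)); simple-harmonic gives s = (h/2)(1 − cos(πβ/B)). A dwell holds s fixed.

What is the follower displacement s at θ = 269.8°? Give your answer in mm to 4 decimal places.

seg 1 [0°–36°] cycloidal, h=16: full span → s += 16 → s = 16.0000
seg 2 [36°–212.8°] dwell: s stays 16.0000
seg 3 [212.8°–281°] cycloidal, h=12: θ=269.8° here. β=57, B=68.2. 12·(0.8358 − sin(2π·0.8358)/(2π)) = 11.6685 → s = 27.6685

27.6685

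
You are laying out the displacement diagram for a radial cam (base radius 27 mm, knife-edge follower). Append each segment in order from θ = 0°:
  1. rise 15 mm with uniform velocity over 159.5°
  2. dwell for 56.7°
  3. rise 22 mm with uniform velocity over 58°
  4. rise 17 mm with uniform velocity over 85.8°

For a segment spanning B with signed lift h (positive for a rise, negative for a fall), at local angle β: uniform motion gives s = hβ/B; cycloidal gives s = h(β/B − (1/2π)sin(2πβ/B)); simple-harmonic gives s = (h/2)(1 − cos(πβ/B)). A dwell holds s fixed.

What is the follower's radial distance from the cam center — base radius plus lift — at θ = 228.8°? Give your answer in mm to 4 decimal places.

seg 1 [0°–159.5°] uniform, h=15: full span → s += 15 → s = 15.0000
seg 2 [159.5°–216.2°] dwell: s stays 15.0000
seg 3 [216.2°–274.2°] uniform, h=22: θ=228.8° here. β=12.6, B=58. 22·12.6/58 = 4.7793 → s = 19.7793
radial distance = base radius + s = 27 + 19.7793 = 46.7793

46.7793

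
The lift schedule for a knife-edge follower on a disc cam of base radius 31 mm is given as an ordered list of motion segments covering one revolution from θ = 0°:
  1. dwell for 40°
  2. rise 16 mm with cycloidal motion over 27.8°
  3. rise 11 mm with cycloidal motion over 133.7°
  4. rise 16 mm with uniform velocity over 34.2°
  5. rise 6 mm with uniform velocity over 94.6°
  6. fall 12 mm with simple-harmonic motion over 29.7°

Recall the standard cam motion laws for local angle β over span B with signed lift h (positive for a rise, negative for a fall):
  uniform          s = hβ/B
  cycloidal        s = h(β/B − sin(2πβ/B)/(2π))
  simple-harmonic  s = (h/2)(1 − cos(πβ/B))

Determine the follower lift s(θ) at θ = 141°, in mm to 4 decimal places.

seg 1 [0°–40°] dwell: s stays 0.0000
seg 2 [40°–67.8°] cycloidal, h=16: full span → s += 16 → s = 16.0000
seg 3 [67.8°–201.5°] cycloidal, h=11: θ=141° here. β=73.2, B=133.7. 11·(0.5475 − sin(2π·0.5475)/(2π)) = 6.5372 → s = 22.5372

22.5372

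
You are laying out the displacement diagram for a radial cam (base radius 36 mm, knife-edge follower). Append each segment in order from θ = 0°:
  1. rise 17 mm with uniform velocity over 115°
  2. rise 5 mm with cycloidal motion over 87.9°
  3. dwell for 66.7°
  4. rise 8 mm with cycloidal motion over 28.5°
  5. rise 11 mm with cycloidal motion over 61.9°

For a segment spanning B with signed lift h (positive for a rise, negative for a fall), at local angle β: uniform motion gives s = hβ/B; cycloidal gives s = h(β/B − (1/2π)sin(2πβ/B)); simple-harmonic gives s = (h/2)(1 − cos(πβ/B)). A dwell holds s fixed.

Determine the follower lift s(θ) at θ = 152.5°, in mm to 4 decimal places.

seg 1 [0°–115°] uniform, h=17: full span → s += 17 → s = 17.0000
seg 2 [115°–202.9°] cycloidal, h=5: θ=152.5° here. β=37.5, B=87.9. 5·(0.4266 − sin(2π·0.4266)/(2π)) = 1.7791 → s = 18.7791

18.7791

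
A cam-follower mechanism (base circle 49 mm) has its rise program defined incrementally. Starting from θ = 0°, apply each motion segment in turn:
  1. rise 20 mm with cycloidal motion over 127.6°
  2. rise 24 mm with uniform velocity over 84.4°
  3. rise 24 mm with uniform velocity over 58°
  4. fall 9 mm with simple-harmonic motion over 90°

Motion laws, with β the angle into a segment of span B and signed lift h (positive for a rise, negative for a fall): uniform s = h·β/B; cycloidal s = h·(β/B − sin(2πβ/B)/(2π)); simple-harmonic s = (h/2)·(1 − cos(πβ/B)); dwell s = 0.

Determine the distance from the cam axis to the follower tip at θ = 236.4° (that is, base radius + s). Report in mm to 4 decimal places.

seg 1 [0°–127.6°] cycloidal, h=20: full span → s += 20 → s = 20.0000
seg 2 [127.6°–212°] uniform, h=24: full span → s += 24 → s = 44.0000
seg 3 [212°–270°] uniform, h=24: θ=236.4° here. β=24.4, B=58. 24·24.4/58 = 10.0966 → s = 54.0966
radial distance = base radius + s = 49 + 54.0966 = 103.0966

103.0966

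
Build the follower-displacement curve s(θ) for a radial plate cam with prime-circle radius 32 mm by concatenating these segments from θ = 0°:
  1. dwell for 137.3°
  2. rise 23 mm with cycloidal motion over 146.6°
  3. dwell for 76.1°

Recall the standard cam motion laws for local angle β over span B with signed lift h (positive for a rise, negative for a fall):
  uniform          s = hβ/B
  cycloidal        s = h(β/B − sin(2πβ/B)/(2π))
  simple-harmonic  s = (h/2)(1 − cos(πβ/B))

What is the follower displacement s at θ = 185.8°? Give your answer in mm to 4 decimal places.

seg 1 [0°–137.3°] dwell: s stays 0.0000
seg 2 [137.3°–283.9°] cycloidal, h=23: θ=185.8° here. β=48.5, B=146.6. 23·(0.3308 − sin(2π·0.3308)/(2π)) = 4.4106 → s = 4.4106

4.4106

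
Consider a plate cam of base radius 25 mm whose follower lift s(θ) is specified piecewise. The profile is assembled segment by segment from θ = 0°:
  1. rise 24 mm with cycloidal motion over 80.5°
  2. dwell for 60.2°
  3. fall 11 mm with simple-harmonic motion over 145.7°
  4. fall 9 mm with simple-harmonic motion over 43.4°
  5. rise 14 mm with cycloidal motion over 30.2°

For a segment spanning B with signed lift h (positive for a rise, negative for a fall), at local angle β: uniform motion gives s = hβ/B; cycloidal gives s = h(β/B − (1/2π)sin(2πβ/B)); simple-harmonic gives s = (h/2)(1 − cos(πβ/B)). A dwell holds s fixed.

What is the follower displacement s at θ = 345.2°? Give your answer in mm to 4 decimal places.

seg 1 [0°–80.5°] cycloidal, h=24: full span → s += 24 → s = 24.0000
seg 2 [80.5°–140.7°] dwell: s stays 24.0000
seg 3 [140.7°–286.4°] simple-harmonic, h=-11: full span → s += -11 → s = 13.0000
seg 4 [286.4°–329.8°] simple-harmonic, h=-9: full span → s += -9 → s = 4.0000
seg 5 [329.8°–360°] cycloidal, h=14: θ=345.2° here. β=15.4, B=30.2. 14·(0.5099 − sin(2π·0.5099)/(2π)) = 7.2781 → s = 11.2781

11.2781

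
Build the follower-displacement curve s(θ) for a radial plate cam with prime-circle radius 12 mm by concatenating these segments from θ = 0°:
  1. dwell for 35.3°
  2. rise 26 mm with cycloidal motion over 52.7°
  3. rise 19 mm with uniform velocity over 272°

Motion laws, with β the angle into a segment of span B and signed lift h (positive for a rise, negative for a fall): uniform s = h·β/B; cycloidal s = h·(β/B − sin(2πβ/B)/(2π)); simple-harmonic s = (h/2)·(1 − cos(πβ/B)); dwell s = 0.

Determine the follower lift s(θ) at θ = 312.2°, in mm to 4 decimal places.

seg 1 [0°–35.3°] dwell: s stays 0.0000
seg 2 [35.3°–88°] cycloidal, h=26: full span → s += 26 → s = 26.0000
seg 3 [88°–360°] uniform, h=19: θ=312.2° here. β=224.2, B=272. 19·224.2/272 = 15.6610 → s = 41.6610

41.6610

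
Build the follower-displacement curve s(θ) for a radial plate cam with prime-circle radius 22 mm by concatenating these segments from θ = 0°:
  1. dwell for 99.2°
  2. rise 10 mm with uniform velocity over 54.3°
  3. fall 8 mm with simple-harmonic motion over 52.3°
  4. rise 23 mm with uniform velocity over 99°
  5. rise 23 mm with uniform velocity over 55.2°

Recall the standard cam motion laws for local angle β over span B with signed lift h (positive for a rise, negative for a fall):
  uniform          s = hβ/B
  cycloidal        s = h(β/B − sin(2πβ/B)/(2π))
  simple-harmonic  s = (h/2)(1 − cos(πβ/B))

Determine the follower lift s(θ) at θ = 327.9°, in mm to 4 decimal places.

seg 1 [0°–99.2°] dwell: s stays 0.0000
seg 2 [99.2°–153.5°] uniform, h=10: full span → s += 10 → s = 10.0000
seg 3 [153.5°–205.8°] simple-harmonic, h=-8: full span → s += -8 → s = 2.0000
seg 4 [205.8°–304.8°] uniform, h=23: full span → s += 23 → s = 25.0000
seg 5 [304.8°–360°] uniform, h=23: θ=327.9° here. β=23.1, B=55.2. 23·23.1/55.2 = 9.6250 → s = 34.6250

34.6250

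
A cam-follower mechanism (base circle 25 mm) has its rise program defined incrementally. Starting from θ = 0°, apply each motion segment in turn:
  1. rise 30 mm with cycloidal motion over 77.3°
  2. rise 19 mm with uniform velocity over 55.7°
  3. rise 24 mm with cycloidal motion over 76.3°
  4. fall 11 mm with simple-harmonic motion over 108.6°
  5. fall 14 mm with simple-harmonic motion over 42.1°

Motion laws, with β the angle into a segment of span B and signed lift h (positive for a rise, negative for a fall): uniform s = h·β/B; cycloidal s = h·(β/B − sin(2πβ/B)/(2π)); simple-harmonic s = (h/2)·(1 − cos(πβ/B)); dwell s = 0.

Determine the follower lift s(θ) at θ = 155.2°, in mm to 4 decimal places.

seg 1 [0°–77.3°] cycloidal, h=30: full span → s += 30 → s = 30.0000
seg 2 [77.3°–133°] uniform, h=19: full span → s += 19 → s = 49.0000
seg 3 [133°–209.3°] cycloidal, h=24: θ=155.2° here. β=22.2, B=76.3. 24·(0.2910 − sin(2π·0.2910)/(2π)) = 3.2890 → s = 52.2890

52.2890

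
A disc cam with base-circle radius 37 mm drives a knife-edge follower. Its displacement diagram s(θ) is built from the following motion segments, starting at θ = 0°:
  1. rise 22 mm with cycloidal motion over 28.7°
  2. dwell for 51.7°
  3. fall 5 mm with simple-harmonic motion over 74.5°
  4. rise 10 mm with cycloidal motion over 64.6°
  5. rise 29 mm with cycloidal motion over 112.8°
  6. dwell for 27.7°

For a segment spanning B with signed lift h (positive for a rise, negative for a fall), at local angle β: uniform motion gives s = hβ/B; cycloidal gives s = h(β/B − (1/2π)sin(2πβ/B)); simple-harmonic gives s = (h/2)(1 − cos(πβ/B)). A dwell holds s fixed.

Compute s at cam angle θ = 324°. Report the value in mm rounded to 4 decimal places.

seg 1 [0°–28.7°] cycloidal, h=22: full span → s += 22 → s = 22.0000
seg 2 [28.7°–80.4°] dwell: s stays 22.0000
seg 3 [80.4°–154.9°] simple-harmonic, h=-5: full span → s += -5 → s = 17.0000
seg 4 [154.9°–219.5°] cycloidal, h=10: full span → s += 10 → s = 27.0000
seg 5 [219.5°–332.3°] cycloidal, h=29: θ=324° here. β=104.5, B=112.8. 29·(0.9264 − sin(2π·0.9264)/(2π)) = 28.9248 → s = 55.9248

55.9248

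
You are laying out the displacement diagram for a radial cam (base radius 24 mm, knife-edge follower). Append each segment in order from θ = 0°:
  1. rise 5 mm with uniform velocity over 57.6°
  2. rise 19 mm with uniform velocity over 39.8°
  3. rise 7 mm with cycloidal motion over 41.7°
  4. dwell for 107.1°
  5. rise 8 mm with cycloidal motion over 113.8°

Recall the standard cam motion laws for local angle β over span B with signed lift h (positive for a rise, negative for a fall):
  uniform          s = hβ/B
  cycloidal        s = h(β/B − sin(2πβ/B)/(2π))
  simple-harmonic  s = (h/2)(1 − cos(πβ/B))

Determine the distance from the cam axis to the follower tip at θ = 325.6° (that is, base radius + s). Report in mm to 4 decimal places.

seg 1 [0°–57.6°] uniform, h=5: full span → s += 5 → s = 5.0000
seg 2 [57.6°–97.4°] uniform, h=19: full span → s += 19 → s = 24.0000
seg 3 [97.4°–139.1°] cycloidal, h=7: full span → s += 7 → s = 31.0000
seg 4 [139.1°–246.2°] dwell: s stays 31.0000
seg 5 [246.2°–360°] cycloidal, h=8: θ=325.6° here. β=79.4, B=113.8. 8·(0.6977 − sin(2π·0.6977)/(2π)) = 6.7869 → s = 37.7869
radial distance = base radius + s = 24 + 37.7869 = 61.7869

61.7869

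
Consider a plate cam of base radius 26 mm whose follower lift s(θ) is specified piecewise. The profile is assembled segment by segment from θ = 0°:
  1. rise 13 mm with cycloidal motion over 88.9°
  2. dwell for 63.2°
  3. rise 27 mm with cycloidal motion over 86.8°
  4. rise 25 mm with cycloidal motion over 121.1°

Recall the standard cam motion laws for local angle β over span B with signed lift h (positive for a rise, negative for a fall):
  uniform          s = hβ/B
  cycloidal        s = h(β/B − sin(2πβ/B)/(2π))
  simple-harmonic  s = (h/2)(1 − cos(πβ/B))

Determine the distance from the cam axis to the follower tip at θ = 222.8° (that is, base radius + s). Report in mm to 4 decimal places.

seg 1 [0°–88.9°] cycloidal, h=13: full span → s += 13 → s = 13.0000
seg 2 [88.9°–152.1°] dwell: s stays 13.0000
seg 3 [152.1°–238.9°] cycloidal, h=27: θ=222.8° here. β=70.7, B=86.8. 27·(0.8145 − sin(2π·0.8145)/(2π)) = 25.9409 → s = 38.9409
radial distance = base radius + s = 26 + 38.9409 = 64.9409

64.9409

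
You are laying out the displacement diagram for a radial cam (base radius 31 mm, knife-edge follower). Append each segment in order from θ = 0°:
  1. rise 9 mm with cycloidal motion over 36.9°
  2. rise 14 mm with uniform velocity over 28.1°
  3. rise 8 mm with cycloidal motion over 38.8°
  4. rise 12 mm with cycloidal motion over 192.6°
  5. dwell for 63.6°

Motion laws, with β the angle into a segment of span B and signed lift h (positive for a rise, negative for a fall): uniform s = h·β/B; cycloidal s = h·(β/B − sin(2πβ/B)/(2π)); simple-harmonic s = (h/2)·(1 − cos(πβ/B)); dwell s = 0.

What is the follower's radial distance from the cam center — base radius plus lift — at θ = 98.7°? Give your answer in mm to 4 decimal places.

seg 1 [0°–36.9°] cycloidal, h=9: full span → s += 9 → s = 9.0000
seg 2 [36.9°–65°] uniform, h=14: full span → s += 14 → s = 23.0000
seg 3 [65°–103.8°] cycloidal, h=8: θ=98.7° here. β=33.7, B=38.8. 8·(0.8686 − sin(2π·0.8686)/(2π)) = 7.8845 → s = 30.8845
radial distance = base radius + s = 31 + 30.8845 = 61.8845

61.8845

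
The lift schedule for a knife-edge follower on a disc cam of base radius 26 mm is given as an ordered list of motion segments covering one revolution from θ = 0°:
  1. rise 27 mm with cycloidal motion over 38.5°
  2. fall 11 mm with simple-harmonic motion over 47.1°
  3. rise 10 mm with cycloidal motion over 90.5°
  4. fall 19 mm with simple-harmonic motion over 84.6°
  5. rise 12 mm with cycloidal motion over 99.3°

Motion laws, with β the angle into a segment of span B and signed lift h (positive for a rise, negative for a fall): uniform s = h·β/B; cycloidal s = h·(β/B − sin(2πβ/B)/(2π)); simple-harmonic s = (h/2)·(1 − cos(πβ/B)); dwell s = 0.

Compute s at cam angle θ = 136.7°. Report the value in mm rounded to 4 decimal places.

seg 1 [0°–38.5°] cycloidal, h=27: full span → s += 27 → s = 27.0000
seg 2 [38.5°–85.6°] simple-harmonic, h=-11: full span → s += -11 → s = 16.0000
seg 3 [85.6°–176.1°] cycloidal, h=10: θ=136.7° here. β=51.1, B=90.5. 10·(0.5646 − sin(2π·0.5646)/(2π)) = 6.2752 → s = 22.2752

22.2752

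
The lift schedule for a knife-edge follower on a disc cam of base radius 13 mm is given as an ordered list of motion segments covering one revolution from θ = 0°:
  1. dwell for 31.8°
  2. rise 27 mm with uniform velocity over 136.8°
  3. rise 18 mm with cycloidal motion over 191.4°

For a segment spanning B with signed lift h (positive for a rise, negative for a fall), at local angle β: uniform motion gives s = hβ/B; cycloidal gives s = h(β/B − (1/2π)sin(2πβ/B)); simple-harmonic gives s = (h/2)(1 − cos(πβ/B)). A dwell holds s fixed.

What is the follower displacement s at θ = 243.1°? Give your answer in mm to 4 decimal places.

seg 1 [0°–31.8°] dwell: s stays 0.0000
seg 2 [31.8°–168.6°] uniform, h=27: full span → s += 27 → s = 27.0000
seg 3 [168.6°–360°] cycloidal, h=18: θ=243.1° here. β=74.5, B=191.4. 18·(0.3892 − sin(2π·0.3892)/(2π)) = 5.1696 → s = 32.1696

32.1696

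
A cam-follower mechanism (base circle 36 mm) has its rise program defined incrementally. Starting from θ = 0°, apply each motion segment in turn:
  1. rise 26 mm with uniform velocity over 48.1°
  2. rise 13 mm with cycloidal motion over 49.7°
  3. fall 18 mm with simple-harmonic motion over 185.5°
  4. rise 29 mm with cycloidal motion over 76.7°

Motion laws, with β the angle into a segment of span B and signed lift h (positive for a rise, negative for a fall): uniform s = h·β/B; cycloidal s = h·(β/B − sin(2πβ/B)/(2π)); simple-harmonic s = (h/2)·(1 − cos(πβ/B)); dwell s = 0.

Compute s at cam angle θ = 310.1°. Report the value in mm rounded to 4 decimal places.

seg 1 [0°–48.1°] uniform, h=26: full span → s += 26 → s = 26.0000
seg 2 [48.1°–97.8°] cycloidal, h=13: full span → s += 13 → s = 39.0000
seg 3 [97.8°–283.3°] simple-harmonic, h=-18: full span → s += -18 → s = 21.0000
seg 4 [283.3°–360°] cycloidal, h=29: θ=310.1° here. β=26.8, B=76.7. 29·(0.3494 − sin(2π·0.3494)/(2π)) = 6.3890 → s = 27.3890

27.3890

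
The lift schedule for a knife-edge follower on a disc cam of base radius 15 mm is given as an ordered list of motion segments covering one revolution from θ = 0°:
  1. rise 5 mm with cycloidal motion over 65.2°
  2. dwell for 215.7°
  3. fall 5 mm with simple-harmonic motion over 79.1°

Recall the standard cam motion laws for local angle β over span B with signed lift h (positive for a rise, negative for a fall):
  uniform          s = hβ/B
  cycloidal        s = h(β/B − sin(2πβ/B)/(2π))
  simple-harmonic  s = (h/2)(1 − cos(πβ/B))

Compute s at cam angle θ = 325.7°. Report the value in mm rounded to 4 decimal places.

seg 1 [0°–65.2°] cycloidal, h=5: full span → s += 5 → s = 5.0000
seg 2 [65.2°–280.9°] dwell: s stays 5.0000
seg 3 [280.9°–360°] simple-harmonic, h=-5: θ=325.7° here. β=44.8, B=79.1. -5/2·(1 − cos(π·0.5664)) = -3.0175 → s = 1.9825

1.9825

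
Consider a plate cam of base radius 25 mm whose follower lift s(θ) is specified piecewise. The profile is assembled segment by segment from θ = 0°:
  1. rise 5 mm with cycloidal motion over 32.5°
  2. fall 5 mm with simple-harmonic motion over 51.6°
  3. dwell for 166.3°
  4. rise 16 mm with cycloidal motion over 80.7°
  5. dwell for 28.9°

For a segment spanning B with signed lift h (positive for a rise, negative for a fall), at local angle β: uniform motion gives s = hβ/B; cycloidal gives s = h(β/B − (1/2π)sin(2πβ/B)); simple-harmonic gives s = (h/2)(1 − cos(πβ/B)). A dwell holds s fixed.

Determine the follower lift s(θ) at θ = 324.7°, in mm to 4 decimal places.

seg 1 [0°–32.5°] cycloidal, h=5: full span → s += 5 → s = 5.0000
seg 2 [32.5°–84.1°] simple-harmonic, h=-5: full span → s += -5 → s = 0.0000
seg 3 [84.1°–250.4°] dwell: s stays 0.0000
seg 4 [250.4°–331.1°] cycloidal, h=16: θ=324.7° here. β=74.3, B=80.7. 16·(0.9207 − sin(2π·0.9207)/(2π)) = 15.9481 → s = 15.9481

15.9481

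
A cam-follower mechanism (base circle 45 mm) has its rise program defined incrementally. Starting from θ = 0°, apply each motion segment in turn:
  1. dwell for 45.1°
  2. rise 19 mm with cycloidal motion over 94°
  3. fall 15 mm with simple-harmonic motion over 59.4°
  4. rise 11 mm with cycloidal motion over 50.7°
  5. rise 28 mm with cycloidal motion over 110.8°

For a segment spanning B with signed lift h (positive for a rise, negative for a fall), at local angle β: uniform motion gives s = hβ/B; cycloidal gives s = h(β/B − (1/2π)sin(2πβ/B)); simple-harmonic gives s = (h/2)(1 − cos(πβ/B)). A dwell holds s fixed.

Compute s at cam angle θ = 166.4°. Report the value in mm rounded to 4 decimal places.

seg 1 [0°–45.1°] dwell: s stays 0.0000
seg 2 [45.1°–139.1°] cycloidal, h=19: full span → s += 19 → s = 19.0000
seg 3 [139.1°–198.5°] simple-harmonic, h=-15: θ=166.4° here. β=27.3, B=59.4. -15/2·(1 − cos(π·0.4596)) = -6.5506 → s = 12.4494

12.4494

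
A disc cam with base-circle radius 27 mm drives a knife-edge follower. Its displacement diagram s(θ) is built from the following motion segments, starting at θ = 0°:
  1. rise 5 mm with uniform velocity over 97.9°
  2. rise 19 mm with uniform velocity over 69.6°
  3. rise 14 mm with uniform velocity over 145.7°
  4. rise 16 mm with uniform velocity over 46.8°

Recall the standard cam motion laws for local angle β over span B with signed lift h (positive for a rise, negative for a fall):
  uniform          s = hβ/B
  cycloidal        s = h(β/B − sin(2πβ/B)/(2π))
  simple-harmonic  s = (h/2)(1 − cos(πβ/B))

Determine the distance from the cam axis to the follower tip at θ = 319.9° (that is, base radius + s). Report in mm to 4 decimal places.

seg 1 [0°–97.9°] uniform, h=5: full span → s += 5 → s = 5.0000
seg 2 [97.9°–167.5°] uniform, h=19: full span → s += 19 → s = 24.0000
seg 3 [167.5°–313.2°] uniform, h=14: full span → s += 14 → s = 38.0000
seg 4 [313.2°–360°] uniform, h=16: θ=319.9° here. β=6.7, B=46.8. 16·6.7/46.8 = 2.2906 → s = 40.2906
radial distance = base radius + s = 27 + 40.2906 = 67.2906

67.2906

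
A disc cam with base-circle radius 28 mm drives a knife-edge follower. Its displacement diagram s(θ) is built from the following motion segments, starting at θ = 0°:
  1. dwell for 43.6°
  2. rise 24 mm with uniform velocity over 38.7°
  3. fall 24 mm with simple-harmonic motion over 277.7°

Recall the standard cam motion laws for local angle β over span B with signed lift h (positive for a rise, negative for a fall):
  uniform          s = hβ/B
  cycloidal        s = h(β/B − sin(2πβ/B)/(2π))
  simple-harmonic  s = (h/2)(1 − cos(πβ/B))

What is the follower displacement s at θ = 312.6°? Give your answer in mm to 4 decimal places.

seg 1 [0°–43.6°] dwell: s stays 0.0000
seg 2 [43.6°–82.3°] uniform, h=24: full span → s += 24 → s = 24.0000
seg 3 [82.3°–360°] simple-harmonic, h=-24: θ=312.6° here. β=230.3, B=277.7. -24/2·(1 − cos(π·0.8293)) = -22.3157 → s = 1.6843

1.6843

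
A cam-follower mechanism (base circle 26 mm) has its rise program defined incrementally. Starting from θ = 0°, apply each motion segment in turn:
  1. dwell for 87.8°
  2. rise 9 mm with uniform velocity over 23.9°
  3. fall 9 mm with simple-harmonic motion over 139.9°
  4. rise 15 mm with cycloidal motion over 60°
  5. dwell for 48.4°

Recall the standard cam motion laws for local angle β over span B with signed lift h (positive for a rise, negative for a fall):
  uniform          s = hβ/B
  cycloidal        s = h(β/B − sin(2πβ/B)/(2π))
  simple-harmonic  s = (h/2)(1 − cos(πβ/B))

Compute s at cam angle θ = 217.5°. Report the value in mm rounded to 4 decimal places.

seg 1 [0°–87.8°] dwell: s stays 0.0000
seg 2 [87.8°–111.7°] uniform, h=9: full span → s += 9 → s = 9.0000
seg 3 [111.7°–251.6°] simple-harmonic, h=-9: θ=217.5° here. β=105.8, B=139.9. -9/2·(1 − cos(π·0.7563)) = -7.7439 → s = 1.2561

1.2561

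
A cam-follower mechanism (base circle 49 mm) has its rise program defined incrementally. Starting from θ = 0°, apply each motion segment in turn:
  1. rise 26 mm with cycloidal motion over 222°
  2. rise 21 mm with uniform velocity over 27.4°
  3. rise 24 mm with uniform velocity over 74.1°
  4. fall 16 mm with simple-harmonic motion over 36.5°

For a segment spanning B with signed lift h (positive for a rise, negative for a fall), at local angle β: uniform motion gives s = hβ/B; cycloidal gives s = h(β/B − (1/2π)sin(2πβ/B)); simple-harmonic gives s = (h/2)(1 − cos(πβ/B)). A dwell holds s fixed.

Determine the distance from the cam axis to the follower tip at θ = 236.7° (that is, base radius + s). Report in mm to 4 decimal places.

seg 1 [0°–222°] cycloidal, h=26: full span → s += 26 → s = 26.0000
seg 2 [222°–249.4°] uniform, h=21: θ=236.7° here. β=14.7, B=27.4. 21·14.7/27.4 = 11.2664 → s = 37.2664
radial distance = base radius + s = 49 + 37.2664 = 86.2664

86.2664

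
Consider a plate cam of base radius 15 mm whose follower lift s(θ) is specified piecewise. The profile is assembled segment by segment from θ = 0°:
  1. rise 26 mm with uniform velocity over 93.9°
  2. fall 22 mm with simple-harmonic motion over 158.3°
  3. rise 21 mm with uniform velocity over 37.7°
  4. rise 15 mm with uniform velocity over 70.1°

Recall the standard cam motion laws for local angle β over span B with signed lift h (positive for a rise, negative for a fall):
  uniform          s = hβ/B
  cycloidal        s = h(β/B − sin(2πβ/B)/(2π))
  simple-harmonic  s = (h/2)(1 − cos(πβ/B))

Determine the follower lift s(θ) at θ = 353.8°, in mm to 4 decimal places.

seg 1 [0°–93.9°] uniform, h=26: full span → s += 26 → s = 26.0000
seg 2 [93.9°–252.2°] simple-harmonic, h=-22: full span → s += -22 → s = 4.0000
seg 3 [252.2°–289.9°] uniform, h=21: full span → s += 21 → s = 25.0000
seg 4 [289.9°–360°] uniform, h=15: θ=353.8° here. β=63.9, B=70.1. 15·63.9/70.1 = 13.6733 → s = 38.6733

38.6733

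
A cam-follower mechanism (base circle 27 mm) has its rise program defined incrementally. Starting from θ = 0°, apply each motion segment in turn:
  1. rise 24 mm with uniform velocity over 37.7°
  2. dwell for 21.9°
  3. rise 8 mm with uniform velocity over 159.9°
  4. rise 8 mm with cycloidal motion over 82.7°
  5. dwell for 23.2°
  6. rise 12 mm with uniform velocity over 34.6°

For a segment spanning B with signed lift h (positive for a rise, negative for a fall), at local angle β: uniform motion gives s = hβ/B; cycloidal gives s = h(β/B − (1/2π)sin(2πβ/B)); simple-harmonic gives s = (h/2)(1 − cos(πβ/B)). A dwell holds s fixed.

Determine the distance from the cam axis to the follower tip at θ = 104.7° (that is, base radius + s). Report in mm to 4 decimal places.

seg 1 [0°–37.7°] uniform, h=24: full span → s += 24 → s = 24.0000
seg 2 [37.7°–59.6°] dwell: s stays 24.0000
seg 3 [59.6°–219.5°] uniform, h=8: θ=104.7° here. β=45.1, B=159.9. 8·45.1/159.9 = 2.2564 → s = 26.2564
radial distance = base radius + s = 27 + 26.2564 = 53.2564

53.2564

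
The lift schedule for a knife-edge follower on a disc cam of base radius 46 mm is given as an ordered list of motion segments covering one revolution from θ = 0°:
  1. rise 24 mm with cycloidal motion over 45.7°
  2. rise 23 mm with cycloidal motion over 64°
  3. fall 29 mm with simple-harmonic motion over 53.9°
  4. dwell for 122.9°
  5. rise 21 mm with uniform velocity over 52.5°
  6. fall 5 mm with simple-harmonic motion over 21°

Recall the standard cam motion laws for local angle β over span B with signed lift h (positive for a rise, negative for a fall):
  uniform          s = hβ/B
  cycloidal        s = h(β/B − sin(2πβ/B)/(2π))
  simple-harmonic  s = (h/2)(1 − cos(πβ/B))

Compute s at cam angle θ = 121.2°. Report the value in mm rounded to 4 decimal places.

seg 1 [0°–45.7°] cycloidal, h=24: full span → s += 24 → s = 24.0000
seg 2 [45.7°–109.7°] cycloidal, h=23: full span → s += 23 → s = 47.0000
seg 3 [109.7°–163.6°] simple-harmonic, h=-29: θ=121.2° here. β=11.5, B=53.9. -29/2·(1 − cos(π·0.2134)) = -3.1371 → s = 43.8629

43.8629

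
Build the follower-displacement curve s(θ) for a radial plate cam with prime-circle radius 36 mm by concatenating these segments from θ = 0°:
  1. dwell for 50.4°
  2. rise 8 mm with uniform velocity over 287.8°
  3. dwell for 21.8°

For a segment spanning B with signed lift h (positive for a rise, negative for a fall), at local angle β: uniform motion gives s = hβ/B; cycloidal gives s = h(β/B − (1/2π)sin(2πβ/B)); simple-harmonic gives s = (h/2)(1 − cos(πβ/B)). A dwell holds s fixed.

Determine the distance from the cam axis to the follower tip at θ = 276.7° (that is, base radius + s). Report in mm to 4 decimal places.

seg 1 [0°–50.4°] dwell: s stays 0.0000
seg 2 [50.4°–338.2°] uniform, h=8: θ=276.7° here. β=226.3, B=287.8. 8·226.3/287.8 = 6.2905 → s = 6.2905
radial distance = base radius + s = 36 + 6.2905 = 42.2905

42.2905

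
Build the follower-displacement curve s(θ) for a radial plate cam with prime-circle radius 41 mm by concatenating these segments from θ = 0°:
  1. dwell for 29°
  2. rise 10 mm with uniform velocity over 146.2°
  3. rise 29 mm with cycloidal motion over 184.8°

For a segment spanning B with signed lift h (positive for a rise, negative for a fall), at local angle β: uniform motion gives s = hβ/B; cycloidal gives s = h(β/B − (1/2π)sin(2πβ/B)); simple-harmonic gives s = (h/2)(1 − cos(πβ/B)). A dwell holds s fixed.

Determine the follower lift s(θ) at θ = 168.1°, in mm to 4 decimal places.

seg 1 [0°–29°] dwell: s stays 0.0000
seg 2 [29°–175.2°] uniform, h=10: θ=168.1° here. β=139.1, B=146.2. 10·139.1/146.2 = 9.5144 → s = 9.5144

9.5144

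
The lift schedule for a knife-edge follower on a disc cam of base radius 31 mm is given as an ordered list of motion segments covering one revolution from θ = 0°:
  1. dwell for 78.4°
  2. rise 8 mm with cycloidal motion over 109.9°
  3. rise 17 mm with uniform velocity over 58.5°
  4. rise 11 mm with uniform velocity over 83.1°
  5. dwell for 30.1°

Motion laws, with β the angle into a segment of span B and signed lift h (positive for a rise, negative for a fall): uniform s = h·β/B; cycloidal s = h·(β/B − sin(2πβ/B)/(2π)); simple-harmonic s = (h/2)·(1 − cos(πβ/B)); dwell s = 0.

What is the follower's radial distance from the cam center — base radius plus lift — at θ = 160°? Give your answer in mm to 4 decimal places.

seg 1 [0°–78.4°] dwell: s stays 0.0000
seg 2 [78.4°–188.3°] cycloidal, h=8: θ=160° here. β=81.6, B=109.9. 8·(0.7425 − sin(2π·0.7425)/(2π)) = 7.2118 → s = 7.2118
radial distance = base radius + s = 31 + 7.2118 = 38.2118

38.2118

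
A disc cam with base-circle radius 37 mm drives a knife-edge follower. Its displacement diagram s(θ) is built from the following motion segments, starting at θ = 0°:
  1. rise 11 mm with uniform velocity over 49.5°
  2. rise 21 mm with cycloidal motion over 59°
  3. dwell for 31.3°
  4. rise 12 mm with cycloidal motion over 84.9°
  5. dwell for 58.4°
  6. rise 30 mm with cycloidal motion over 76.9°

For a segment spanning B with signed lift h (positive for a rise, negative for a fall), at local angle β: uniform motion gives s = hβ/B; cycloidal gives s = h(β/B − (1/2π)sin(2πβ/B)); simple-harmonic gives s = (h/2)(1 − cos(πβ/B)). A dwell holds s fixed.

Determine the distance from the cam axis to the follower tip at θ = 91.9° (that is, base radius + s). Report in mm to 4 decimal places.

seg 1 [0°–49.5°] uniform, h=11: full span → s += 11 → s = 11.0000
seg 2 [49.5°–108.5°] cycloidal, h=21: θ=91.9° here. β=42.4, B=59. 21·(0.7186 − sin(2π·0.7186)/(2π)) = 18.3691 → s = 29.3691
radial distance = base radius + s = 37 + 29.3691 = 66.3691

66.3691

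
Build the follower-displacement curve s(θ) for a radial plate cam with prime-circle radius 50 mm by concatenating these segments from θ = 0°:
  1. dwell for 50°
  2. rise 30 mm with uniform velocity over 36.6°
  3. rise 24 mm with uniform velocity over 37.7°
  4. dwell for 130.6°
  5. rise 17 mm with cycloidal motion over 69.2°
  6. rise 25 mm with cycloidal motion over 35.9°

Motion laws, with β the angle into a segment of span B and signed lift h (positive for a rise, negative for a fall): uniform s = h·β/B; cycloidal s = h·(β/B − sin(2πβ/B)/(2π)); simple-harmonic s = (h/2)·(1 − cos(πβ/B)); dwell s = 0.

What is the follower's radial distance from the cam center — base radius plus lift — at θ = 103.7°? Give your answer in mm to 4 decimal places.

seg 1 [0°–50°] dwell: s stays 0.0000
seg 2 [50°–86.6°] uniform, h=30: full span → s += 30 → s = 30.0000
seg 3 [86.6°–124.3°] uniform, h=24: θ=103.7° here. β=17.1, B=37.7. 24·17.1/37.7 = 10.8859 → s = 40.8859
radial distance = base radius + s = 50 + 40.8859 = 90.8859

90.8859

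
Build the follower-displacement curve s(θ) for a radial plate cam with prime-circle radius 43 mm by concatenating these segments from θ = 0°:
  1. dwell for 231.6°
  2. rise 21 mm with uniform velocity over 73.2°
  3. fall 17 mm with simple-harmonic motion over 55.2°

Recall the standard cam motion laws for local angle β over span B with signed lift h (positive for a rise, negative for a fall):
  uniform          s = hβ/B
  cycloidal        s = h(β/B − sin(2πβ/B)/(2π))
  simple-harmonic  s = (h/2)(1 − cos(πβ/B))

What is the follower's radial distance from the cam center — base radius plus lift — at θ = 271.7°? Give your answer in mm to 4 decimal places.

seg 1 [0°–231.6°] dwell: s stays 0.0000
seg 2 [231.6°–304.8°] uniform, h=21: θ=271.7° here. β=40.1, B=73.2. 21·40.1/73.2 = 11.5041 → s = 11.5041
radial distance = base radius + s = 43 + 11.5041 = 54.5041

54.5041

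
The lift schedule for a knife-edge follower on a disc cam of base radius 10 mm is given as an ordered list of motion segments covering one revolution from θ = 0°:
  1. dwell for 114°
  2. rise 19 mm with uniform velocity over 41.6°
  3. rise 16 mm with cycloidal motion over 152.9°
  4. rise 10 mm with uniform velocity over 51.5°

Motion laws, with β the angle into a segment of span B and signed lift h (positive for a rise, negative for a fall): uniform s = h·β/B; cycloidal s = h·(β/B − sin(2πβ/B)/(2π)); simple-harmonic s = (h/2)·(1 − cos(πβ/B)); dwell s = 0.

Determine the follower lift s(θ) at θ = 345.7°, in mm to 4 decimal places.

seg 1 [0°–114°] dwell: s stays 0.0000
seg 2 [114°–155.6°] uniform, h=19: full span → s += 19 → s = 19.0000
seg 3 [155.6°–308.5°] cycloidal, h=16: full span → s += 16 → s = 35.0000
seg 4 [308.5°–360°] uniform, h=10: θ=345.7° here. β=37.2, B=51.5. 10·37.2/51.5 = 7.2233 → s = 42.2233

42.2233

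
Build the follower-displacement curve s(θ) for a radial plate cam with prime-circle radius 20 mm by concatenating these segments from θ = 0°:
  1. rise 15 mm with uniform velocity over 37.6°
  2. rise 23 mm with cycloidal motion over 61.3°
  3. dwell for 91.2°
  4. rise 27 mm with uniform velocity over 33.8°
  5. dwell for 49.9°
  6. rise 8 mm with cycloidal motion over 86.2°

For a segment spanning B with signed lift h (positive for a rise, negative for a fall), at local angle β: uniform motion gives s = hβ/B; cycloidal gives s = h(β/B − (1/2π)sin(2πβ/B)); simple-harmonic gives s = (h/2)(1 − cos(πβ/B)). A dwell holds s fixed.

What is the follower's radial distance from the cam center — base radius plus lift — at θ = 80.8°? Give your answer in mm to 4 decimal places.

seg 1 [0°–37.6°] uniform, h=15: full span → s += 15 → s = 15.0000
seg 2 [37.6°–98.9°] cycloidal, h=23: θ=80.8° here. β=43.2, B=61.3. 23·(0.7047 − sin(2π·0.7047)/(2π)) = 19.7223 → s = 34.7223
radial distance = base radius + s = 20 + 34.7223 = 54.7223

54.7223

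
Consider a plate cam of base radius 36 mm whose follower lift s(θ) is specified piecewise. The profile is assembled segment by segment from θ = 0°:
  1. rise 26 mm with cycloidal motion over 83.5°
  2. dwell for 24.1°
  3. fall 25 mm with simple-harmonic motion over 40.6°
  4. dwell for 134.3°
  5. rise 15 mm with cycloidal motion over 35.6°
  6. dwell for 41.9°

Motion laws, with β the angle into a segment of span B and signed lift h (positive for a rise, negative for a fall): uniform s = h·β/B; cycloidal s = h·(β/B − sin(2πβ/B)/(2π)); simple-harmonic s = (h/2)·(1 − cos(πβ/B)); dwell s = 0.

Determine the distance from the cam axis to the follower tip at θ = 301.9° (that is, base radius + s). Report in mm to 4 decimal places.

seg 1 [0°–83.5°] cycloidal, h=26: full span → s += 26 → s = 26.0000
seg 2 [83.5°–107.6°] dwell: s stays 26.0000
seg 3 [107.6°–148.2°] simple-harmonic, h=-25: full span → s += -25 → s = 1.0000
seg 4 [148.2°–282.5°] dwell: s stays 1.0000
seg 5 [282.5°–318.1°] cycloidal, h=15: θ=301.9° here. β=19.4, B=35.6. 15·(0.5449 − sin(2π·0.5449)/(2π)) = 8.8394 → s = 9.8394
radial distance = base radius + s = 36 + 9.8394 = 45.8394

45.8394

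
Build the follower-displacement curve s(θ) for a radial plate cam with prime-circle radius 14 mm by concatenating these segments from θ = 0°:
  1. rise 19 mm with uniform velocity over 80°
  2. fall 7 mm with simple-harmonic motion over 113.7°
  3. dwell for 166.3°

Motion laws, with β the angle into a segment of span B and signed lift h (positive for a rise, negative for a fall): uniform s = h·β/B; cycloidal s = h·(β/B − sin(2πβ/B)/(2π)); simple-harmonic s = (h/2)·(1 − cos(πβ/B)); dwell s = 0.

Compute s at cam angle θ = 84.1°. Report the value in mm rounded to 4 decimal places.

seg 1 [0°–80°] uniform, h=19: full span → s += 19 → s = 19.0000
seg 2 [80°–193.7°] simple-harmonic, h=-7: θ=84.1° here. β=4.1, B=113.7. -7/2·(1 − cos(π·0.0361)) = -0.0224 → s = 18.9776

18.9776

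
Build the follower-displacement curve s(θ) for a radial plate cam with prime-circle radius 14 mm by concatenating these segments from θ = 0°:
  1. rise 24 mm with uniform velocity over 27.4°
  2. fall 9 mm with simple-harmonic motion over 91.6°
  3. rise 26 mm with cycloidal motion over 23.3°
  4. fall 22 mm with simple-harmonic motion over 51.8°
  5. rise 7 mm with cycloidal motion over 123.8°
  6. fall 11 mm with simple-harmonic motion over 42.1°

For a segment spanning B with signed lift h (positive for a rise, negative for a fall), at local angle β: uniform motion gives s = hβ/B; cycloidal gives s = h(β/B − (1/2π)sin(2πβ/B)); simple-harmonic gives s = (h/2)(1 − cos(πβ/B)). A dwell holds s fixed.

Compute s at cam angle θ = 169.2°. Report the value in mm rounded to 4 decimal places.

seg 1 [0°–27.4°] uniform, h=24: full span → s += 24 → s = 24.0000
seg 2 [27.4°–119°] simple-harmonic, h=-9: full span → s += -9 → s = 15.0000
seg 3 [119°–142.3°] cycloidal, h=26: full span → s += 26 → s = 41.0000
seg 4 [142.3°–194.1°] simple-harmonic, h=-22: θ=169.2° here. β=26.9, B=51.8. -22/2·(1 − cos(π·0.5193)) = -11.6667 → s = 29.3333

29.3333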